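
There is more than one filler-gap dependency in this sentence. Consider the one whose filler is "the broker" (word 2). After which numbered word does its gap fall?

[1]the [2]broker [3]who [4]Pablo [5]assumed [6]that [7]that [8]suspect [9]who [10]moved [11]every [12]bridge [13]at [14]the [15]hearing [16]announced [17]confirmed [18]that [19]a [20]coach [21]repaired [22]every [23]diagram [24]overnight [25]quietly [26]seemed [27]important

The displaced element is "the broker" (word 2).
It is linked across 2 clause boundaries (that → Ø).
It functions as the subject of "confirmed", so the gap sits immediately after word 16 ("announced").
Base order: Pablo assumed that that suspect who moved every bridge at the hearing announced that the broker confirmed that a coach repaired every diagram overnight quietly.

16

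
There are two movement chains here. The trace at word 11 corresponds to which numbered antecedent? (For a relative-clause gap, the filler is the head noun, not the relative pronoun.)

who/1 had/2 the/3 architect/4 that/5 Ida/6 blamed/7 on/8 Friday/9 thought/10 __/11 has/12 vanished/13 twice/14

The marked gap is the subject of "vanished".
Its filler is the fronted wh-phrase "who", at word 1.
(The other dependency links word 4 to a gap after word 7.)

1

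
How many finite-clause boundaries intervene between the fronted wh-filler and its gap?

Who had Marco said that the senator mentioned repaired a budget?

2

"who" is extracted from the subject of "repaired".
Boundaries crossed, outermost first: [that], [Ø] — 2 in total.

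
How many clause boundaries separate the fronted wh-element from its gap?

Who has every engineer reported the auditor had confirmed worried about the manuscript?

2

"who" is extracted from the subject of "worried".
Boundaries crossed, outermost first: [Ø], [Ø] — 2 in total.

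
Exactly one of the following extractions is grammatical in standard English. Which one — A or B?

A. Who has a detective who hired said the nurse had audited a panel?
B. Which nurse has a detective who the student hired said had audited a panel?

B

In A, the wh-phrase is extracted from inside a complex-NP island (relative clause) (introduced by "who"), which blocks movement.
In B, the extraction path crosses only that-complement boundaries, which are transparent.
So B is grammatical.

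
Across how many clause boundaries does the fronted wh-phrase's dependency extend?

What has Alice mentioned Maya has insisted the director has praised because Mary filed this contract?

"what" is extracted from the object of "praised".
Boundaries crossed, outermost first: [Ø], [Ø] — 2 in total.

2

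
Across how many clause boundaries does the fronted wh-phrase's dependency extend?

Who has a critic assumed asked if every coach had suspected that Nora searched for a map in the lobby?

"who" is extracted from the subject of "asked".
Boundaries crossed, outermost first: [Ø] — 1 in total.

1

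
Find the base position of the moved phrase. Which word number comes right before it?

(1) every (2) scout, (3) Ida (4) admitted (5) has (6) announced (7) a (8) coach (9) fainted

The displaced element is "every scout" (word 2).
It is linked across 1 clause boundary (Ø).
It functions as the subject of "announced", so the gap sits immediately after word 4 ("admitted").
Base order: Ida admitted that every scout has announced a coach fainted.

4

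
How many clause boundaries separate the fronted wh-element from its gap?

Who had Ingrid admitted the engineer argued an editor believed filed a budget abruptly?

"who" is extracted from the subject of "filed".
Boundaries crossed, outermost first: [Ø], [Ø], [Ø] — 3 in total.

3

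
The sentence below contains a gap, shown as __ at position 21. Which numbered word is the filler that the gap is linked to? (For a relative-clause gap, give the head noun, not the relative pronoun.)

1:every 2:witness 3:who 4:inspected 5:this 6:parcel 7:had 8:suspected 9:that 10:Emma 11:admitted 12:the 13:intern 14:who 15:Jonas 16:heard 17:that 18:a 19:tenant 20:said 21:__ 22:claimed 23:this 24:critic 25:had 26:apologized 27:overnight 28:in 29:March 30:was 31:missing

The gap at 21 is the subject of "claimed", inside a relative clause.
The relative pronoun is "who" (word 14); it is bound by the head noun immediately before it.
Its filler is the head noun "intern", at word 13.

13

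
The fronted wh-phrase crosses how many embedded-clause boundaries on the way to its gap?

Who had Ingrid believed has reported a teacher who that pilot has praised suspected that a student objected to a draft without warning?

"who" is extracted from the subject of "reported".
Boundaries crossed, outermost first: [Ø] — 1 in total.

1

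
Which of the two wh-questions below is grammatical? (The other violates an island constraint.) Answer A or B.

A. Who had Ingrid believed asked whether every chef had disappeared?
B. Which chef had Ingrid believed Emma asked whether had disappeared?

In B, the wh-phrase is extracted from inside a wh-island (introduced by "whether"), which blocks movement.
In A, the extraction path crosses only that-complement boundaries, which are transparent.
So A is grammatical.

A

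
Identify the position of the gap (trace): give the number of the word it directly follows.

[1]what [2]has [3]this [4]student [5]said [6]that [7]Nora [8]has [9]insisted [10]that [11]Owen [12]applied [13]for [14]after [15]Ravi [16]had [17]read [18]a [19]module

The displaced element is "what" (word 1).
It is linked across 2 clause boundaries (that → that).
It functions as the object of the preposition "for" of "applied", so the gap sits immediately after word 13 ("for").
Base order: This student has said that Nora has insisted that Owen applied for what after Ravi had read a module.

13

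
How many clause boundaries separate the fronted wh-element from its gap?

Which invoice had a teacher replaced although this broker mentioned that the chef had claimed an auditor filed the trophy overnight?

0

"which invoice" originates inside the matrix clause — no clause boundary is crossed.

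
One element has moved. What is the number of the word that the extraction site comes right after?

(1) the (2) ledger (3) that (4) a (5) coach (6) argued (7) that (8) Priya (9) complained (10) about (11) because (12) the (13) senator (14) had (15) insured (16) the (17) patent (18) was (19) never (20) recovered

The displaced element is "the ledger" (word 2).
It is linked across 1 clause boundary (that).
It functions as the object of the preposition "about" of "complained", so the gap sits immediately after word 10 ("about").
Base order: A coach argued that Priya complained about the ledger because the senator had insured the patent.

10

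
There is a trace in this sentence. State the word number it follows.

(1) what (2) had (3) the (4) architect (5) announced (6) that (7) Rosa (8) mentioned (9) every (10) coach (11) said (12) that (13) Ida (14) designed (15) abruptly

The displaced element is "what" (word 1).
It is linked across 3 clause boundaries (that → Ø → that).
It functions as the direct object of "designed", so the gap sits immediately after word 14 ("designed").
Base order: The architect had announced that Rosa mentioned every coach said that Ida designed what abruptly.

14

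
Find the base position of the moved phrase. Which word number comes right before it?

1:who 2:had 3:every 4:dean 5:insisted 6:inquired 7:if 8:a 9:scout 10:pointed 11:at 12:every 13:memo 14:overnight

5

The displaced element is "who" (word 1).
It is linked across 1 clause boundary (Ø).
It functions as the subject of "inquired", so the gap sits immediately after word 5 ("insisted").
Base order: Every dean had insisted who inquired if a scout pointed at every memo overnight.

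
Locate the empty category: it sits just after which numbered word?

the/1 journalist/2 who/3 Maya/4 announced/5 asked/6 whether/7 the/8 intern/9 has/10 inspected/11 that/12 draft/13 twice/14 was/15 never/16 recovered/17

The displaced element is "the journalist" (word 2).
It is linked across 1 clause boundary (Ø).
It functions as the subject of "asked", so the gap sits immediately after word 5 ("announced").
Base order: Maya announced that the journalist asked whether the intern has inspected that draft twice.

5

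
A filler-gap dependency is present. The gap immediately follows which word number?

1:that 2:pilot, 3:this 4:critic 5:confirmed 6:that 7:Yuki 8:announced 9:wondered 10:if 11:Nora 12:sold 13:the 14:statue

The displaced element is "that pilot" (word 2).
It is linked across 2 clause boundaries (that → Ø).
It functions as the subject of "wondered", so the gap sits immediately after word 8 ("announced").
Base order: This critic confirmed that Yuki announced that that pilot wondered if Nora sold the statue.

8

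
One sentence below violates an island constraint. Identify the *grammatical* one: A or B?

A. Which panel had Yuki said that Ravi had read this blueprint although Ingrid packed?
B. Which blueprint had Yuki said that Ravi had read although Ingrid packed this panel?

In A, the wh-phrase is extracted from inside an adjunct island (introduced by "although"), which blocks movement.
In B, the extraction path crosses only that-complement boundaries, which are transparent.
So B is grammatical.

B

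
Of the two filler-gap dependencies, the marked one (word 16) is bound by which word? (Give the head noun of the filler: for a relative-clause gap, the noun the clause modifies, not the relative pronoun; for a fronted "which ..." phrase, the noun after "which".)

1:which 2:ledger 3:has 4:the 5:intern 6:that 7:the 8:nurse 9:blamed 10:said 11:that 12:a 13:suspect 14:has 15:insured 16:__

2

The marked gap is the direct object of "insured".
Its filler is the fronted wh-phrase "which ledger", at word 2.
(The other dependency links word 5 to a gap after word 9.)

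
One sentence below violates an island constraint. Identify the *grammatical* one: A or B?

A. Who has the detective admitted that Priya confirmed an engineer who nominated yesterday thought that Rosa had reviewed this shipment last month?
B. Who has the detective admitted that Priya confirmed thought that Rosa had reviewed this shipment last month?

In A, the wh-phrase is extracted from inside a complex-NP island (relative clause) (introduced by "who"), which blocks movement.
In B, the extraction path crosses only that-complement boundaries, which are transparent.
So B is grammatical.

B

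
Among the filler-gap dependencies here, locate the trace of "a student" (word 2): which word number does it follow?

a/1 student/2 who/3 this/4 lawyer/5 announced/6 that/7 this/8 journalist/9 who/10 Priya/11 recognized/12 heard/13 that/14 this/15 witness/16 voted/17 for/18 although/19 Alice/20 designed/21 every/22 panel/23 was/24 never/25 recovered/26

18

The displaced element is "a student" (word 2).
It is linked across 2 clause boundaries (that → that).
It functions as the object of the preposition "for" of "voted", so the gap sits immediately after word 18 ("for").
Base order: This lawyer announced that this journalist who Priya recognized heard that this witness voted for a student although Alice designed every panel.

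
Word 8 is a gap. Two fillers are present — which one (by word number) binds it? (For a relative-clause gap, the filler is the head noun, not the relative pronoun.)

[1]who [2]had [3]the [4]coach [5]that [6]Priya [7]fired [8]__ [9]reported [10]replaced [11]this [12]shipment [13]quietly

The marked gap is inside the relative clause, the direct object of "fired".
Its filler is the head noun "coach" (via "that"), at word 4.
(The other dependency links word 1 to a gap after word 9.)

4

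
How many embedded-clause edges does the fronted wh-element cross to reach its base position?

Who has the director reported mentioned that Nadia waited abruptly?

1

"who" is extracted from the subject of "mentioned".
Boundaries crossed, outermost first: [Ø] — 1 in total.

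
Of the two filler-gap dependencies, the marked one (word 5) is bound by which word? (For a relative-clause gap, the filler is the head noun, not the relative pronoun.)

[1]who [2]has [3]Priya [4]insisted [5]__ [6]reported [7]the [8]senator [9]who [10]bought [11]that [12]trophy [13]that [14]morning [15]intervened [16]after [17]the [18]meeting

1

The marked gap is the subject of "reported".
Its filler is the fronted wh-phrase "who", at word 1.
(The other dependency links word 8 to a gap after word 9.)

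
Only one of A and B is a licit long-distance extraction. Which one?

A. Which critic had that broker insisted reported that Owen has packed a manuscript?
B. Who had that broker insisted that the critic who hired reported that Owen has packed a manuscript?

A

In B, the wh-phrase is extracted from inside a complex-NP island (relative clause) (introduced by "who"), which blocks movement.
In A, the extraction path crosses only that-complement boundaries, which are transparent.
So A is grammatical.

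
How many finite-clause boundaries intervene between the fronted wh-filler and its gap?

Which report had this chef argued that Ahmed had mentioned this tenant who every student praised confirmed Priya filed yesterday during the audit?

3

"which report" is extracted from the object of "filed".
Boundaries crossed, outermost first: [that], [Ø], [Ø] — 3 in total.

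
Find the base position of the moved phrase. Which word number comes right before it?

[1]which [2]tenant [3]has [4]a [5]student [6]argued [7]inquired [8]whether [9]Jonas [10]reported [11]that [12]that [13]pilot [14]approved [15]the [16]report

The displaced element is "which tenant" (word 2).
It is linked across 1 clause boundary (Ø).
It functions as the subject of "inquired", so the gap sits immediately after word 6 ("argued").
Base order: A student has argued which tenant inquired whether Jonas reported that that pilot approved the report.

6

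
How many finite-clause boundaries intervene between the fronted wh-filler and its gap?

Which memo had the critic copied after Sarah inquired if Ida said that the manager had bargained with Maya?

0

"which memo" originates inside the matrix clause — no clause boundary is crossed.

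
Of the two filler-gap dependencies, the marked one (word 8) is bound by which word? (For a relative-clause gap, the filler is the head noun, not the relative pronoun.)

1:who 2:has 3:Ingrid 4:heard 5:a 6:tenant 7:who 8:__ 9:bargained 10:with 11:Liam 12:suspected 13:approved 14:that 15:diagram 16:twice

The marked gap is inside the relative clause, the subject of "bargained".
Its filler is the head noun "tenant" (via "who"), at word 6.
(The other dependency links word 1 to a gap after word 12.)

6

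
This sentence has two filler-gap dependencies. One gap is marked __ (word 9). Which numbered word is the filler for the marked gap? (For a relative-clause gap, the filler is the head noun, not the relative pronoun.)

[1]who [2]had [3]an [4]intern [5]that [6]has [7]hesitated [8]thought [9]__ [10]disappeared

The marked gap is the subject of "disappeared".
Its filler is the fronted wh-phrase "who", at word 1.
(The other dependency links word 4 to a gap after word 5.)

1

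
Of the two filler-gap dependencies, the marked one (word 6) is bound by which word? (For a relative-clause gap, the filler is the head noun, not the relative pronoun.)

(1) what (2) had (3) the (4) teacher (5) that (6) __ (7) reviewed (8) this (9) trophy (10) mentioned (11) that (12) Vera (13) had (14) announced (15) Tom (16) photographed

The marked gap is inside the relative clause, the subject of "reviewed".
Its filler is the head noun "teacher" (via "that"), at word 4.
(The other dependency links word 1 to a gap after word 16.)

4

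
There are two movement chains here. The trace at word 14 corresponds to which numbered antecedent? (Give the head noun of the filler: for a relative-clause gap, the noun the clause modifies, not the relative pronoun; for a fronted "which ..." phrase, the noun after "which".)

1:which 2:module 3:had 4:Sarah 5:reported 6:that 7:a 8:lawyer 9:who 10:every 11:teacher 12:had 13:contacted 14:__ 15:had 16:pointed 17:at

8

The marked gap is inside the relative clause, the direct object of "contacted".
Its filler is the head noun "lawyer" (via "who"), at word 8.
(The other dependency links word 2 to a gap after word 17.)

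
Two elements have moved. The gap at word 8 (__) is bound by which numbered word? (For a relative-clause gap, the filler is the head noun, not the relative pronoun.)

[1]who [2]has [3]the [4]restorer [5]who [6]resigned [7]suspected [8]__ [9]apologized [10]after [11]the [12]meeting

1

The marked gap is the subject of "apologized".
Its filler is the fronted wh-phrase "who", at word 1.
(The other dependency links word 4 to a gap after word 5.)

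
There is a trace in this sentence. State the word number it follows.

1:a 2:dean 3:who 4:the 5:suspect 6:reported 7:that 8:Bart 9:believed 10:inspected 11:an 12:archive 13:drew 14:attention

9

The displaced element is "a dean" (word 2).
It is linked across 2 clause boundaries (that → Ø).
It functions as the subject of "inspected", so the gap sits immediately after word 9 ("believed").
Base order: The suspect reported that Bart believed that a dean inspected an archive.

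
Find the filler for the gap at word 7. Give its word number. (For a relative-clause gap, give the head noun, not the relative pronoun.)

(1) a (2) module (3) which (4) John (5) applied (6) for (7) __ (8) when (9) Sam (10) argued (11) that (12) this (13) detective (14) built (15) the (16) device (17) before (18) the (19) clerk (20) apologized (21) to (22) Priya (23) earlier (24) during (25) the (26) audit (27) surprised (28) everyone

2

The gap at 7 is the prepositional object of "applied", inside a relative clause.
The relative pronoun is "which" (word 3); it is bound by the head noun immediately before it.
Its filler is the head noun "module", at word 2.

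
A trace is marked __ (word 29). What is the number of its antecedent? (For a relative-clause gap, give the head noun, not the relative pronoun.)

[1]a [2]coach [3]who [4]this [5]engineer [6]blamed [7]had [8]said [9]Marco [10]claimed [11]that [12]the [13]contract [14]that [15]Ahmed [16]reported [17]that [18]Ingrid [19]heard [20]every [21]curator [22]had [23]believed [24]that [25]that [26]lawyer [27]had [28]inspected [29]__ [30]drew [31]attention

The gap at 29 is the object of "inspected", inside a relative clause.
The relative pronoun is "that" (word 14); it is bound by the head noun immediately before it.
Its filler is the head noun "contract", at word 13.

13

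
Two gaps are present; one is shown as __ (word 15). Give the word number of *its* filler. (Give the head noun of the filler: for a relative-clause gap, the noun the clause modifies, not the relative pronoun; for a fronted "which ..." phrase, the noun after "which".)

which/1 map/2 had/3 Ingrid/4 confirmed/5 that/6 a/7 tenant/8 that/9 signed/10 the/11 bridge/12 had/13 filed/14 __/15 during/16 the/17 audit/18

The marked gap is the direct object of "filed".
Its filler is the fronted wh-phrase "which map", at word 2.
(The other dependency links word 8 to a gap after word 9.)

2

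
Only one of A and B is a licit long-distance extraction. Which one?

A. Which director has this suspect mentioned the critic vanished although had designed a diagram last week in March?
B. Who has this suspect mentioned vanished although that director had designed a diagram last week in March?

B

In A, the wh-phrase is extracted from inside an adjunct island (introduced by "although"), which blocks movement.
In B, the extraction path crosses only that-complement boundaries, which are transparent.
So B is grammatical.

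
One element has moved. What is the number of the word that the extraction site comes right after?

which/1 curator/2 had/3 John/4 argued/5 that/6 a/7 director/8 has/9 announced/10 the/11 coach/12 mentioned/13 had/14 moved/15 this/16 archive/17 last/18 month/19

The displaced element is "which curator" (word 2).
It is linked across 3 clause boundaries (that → Ø → Ø).
It functions as the subject of "moved", so the gap sits immediately after word 13 ("mentioned").
Base order: John had argued that a director has announced the coach mentioned which curator had moved this archive last month.

13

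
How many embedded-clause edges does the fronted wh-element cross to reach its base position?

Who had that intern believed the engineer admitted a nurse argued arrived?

"who" is extracted from the subject of "arrived".
Boundaries crossed, outermost first: [Ø], [Ø], [Ø] — 3 in total.

3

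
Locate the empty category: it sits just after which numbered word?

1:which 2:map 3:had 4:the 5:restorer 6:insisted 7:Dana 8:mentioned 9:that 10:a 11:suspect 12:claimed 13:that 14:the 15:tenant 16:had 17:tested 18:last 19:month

17

The displaced element is "which map" (word 2).
It is linked across 3 clause boundaries (Ø → that → that).
It functions as the direct object of "tested", so the gap sits immediately after word 17 ("tested").
Base order: The restorer had insisted Dana mentioned that a suspect claimed that the tenant had tested which map last month.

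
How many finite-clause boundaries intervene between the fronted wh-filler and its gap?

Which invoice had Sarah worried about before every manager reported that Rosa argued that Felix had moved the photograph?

0

"which invoice" originates inside the matrix clause — no clause boundary is crossed.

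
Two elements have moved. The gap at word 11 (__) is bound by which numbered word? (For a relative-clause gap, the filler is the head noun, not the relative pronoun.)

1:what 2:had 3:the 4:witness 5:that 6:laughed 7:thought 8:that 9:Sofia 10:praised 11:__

The marked gap is the direct object of "praised".
Its filler is the fronted wh-phrase "what", at word 1.
(The other dependency links word 4 to a gap after word 5.)

1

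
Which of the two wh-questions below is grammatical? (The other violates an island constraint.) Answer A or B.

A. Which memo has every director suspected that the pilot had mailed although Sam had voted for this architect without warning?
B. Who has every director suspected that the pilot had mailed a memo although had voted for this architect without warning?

In B, the wh-phrase is extracted from inside an adjunct island (introduced by "although"), which blocks movement.
In A, the extraction path crosses only that-complement boundaries, which are transparent.
So A is grammatical.

A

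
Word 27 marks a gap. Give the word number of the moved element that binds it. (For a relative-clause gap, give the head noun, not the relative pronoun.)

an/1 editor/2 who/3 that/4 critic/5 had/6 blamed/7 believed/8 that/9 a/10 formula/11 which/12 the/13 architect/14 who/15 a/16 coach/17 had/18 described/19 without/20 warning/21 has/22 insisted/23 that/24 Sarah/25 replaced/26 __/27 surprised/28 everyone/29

11

The gap at 27 is the object of "replaced", inside a relative clause.
The relative pronoun is "which" (word 12); it is bound by the head noun immediately before it.
Its filler is the head noun "formula", at word 11.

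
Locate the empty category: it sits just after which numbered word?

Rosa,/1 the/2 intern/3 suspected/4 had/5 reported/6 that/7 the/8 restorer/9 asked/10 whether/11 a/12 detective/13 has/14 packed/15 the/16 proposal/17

4

The displaced element is "Rosa" (word 1).
It is linked across 1 clause boundary (Ø).
It functions as the subject of "reported", so the gap sits immediately after word 4 ("suspected").
Base order: The intern suspected that Rosa had reported that the restorer asked whether a detective has packed the proposal.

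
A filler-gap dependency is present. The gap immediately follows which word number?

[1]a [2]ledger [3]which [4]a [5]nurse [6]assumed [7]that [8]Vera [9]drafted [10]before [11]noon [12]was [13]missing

9

The displaced element is "a ledger" (word 2).
It is linked across 1 clause boundary (that).
It functions as the direct object of "drafted", so the gap sits immediately after word 9 ("drafted").
Base order: A nurse assumed that Vera drafted a ledger before noon.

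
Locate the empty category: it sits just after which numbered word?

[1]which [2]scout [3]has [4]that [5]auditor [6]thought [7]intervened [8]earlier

The displaced element is "which scout" (word 2).
It is linked across 1 clause boundary (Ø).
It functions as the subject of "intervened", so the gap sits immediately after word 6 ("thought").
Base order: That auditor has thought that which scout intervened earlier.

6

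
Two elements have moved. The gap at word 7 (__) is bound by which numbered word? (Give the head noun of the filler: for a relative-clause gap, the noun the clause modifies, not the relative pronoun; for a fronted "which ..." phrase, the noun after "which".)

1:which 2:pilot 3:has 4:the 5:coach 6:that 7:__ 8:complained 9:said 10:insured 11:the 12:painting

The marked gap is inside the relative clause, the subject of "complained".
Its filler is the head noun "coach" (via "that"), at word 5.
(The other dependency links word 2 to a gap after word 9.)

5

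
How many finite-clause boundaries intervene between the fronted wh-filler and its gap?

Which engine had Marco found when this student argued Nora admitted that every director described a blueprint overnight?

0

"which engine" originates inside the matrix clause — no clause boundary is crossed.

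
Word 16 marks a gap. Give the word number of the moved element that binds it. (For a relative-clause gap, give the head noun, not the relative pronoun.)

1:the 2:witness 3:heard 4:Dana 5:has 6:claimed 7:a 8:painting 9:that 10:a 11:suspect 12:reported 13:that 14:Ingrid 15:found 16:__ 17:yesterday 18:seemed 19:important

8

The gap at 16 is the object of "found", inside a relative clause.
The relative pronoun is "that" (word 9); it is bound by the head noun immediately before it.
Its filler is the head noun "painting", at word 8.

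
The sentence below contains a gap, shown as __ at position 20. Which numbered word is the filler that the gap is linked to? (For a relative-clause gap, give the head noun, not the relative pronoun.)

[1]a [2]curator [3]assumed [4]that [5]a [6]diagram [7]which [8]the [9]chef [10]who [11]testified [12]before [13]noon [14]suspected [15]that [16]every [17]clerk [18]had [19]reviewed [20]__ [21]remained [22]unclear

The gap at 20 is the object of "reviewed", inside a relative clause.
The relative pronoun is "which" (word 7); it is bound by the head noun immediately before it.
Its filler is the head noun "diagram", at word 6.

6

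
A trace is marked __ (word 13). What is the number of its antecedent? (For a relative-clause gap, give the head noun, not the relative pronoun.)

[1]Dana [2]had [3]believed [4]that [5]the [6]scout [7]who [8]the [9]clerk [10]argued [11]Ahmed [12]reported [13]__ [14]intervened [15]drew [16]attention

6

The gap at 13 is the subject of "intervened", inside a relative clause.
The relative pronoun is "who" (word 7); it is bound by the head noun immediately before it.
Its filler is the head noun "scout", at word 6.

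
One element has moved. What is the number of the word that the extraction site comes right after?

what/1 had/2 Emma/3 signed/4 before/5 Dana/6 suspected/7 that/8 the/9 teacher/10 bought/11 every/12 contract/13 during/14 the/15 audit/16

4

The displaced element is "what" (word 1).
It functions as the direct object of "signed", so the gap sits immediately after word 4 ("signed").
Base order: Emma had signed what before Dana suspected that the teacher bought every contract during the audit.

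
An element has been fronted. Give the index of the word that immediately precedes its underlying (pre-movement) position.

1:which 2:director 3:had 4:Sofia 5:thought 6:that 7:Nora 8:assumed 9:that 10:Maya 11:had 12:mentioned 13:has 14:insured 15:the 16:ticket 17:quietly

The displaced element is "which director" (word 2).
It is linked across 3 clause boundaries (that → that → Ø).
It functions as the subject of "insured", so the gap sits immediately after word 12 ("mentioned").
Base order: Sofia had thought that Nora assumed that Maya had mentioned which director has insured the ticket quietly.

12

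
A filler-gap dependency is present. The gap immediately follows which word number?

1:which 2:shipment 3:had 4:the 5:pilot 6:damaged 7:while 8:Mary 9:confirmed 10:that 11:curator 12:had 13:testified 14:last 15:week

The displaced element is "which shipment" (word 2).
It functions as the direct object of "damaged", so the gap sits immediately after word 6 ("damaged").
Base order: The pilot had damaged which shipment while Mary confirmed that curator had testified last week.

6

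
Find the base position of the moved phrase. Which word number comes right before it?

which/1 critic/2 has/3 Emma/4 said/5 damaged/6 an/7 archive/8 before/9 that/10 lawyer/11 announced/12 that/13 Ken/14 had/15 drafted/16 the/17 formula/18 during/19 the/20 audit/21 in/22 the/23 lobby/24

The displaced element is "which critic" (word 2).
It is linked across 1 clause boundary (Ø).
It functions as the subject of "damaged", so the gap sits immediately after word 5 ("said").
Base order: Emma has said that which critic damaged an archive before that lawyer announced that Ken had drafted the formula during the audit in the lobby.

5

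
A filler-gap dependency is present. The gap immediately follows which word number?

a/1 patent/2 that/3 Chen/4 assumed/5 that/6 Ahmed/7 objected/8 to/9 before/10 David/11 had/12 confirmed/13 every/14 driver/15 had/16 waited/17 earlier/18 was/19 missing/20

The displaced element is "a patent" (word 2).
It is linked across 1 clause boundary (that).
It functions as the object of the preposition "to" of "objected", so the gap sits immediately after word 9 ("to").
Base order: Chen assumed that Ahmed objected to a patent before David had confirmed every driver had waited earlier.

9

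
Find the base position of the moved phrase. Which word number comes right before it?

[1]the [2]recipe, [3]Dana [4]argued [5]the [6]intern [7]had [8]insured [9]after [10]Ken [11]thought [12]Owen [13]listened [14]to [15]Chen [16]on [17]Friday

8

The displaced element is "the recipe" (word 2).
It is linked across 1 clause boundary (Ø).
It functions as the direct object of "insured", so the gap sits immediately after word 8 ("insured").
Base order: Dana argued the intern had insured the recipe after Ken thought Owen listened to Chen on Friday.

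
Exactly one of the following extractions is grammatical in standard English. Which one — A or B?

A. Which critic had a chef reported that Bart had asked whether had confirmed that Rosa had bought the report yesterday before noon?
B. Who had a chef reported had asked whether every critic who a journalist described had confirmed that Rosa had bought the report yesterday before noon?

In A, the wh-phrase is extracted from inside a wh-island (introduced by "whether"), which blocks movement.
In B, the extraction path crosses only that-complement boundaries, which are transparent.
So B is grammatical.

B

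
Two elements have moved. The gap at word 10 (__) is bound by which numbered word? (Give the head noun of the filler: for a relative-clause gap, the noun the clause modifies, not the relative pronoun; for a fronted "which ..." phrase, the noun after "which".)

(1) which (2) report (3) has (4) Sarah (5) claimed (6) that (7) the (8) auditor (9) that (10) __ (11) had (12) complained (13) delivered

The marked gap is inside the relative clause, the subject of "complained".
Its filler is the head noun "auditor" (via "that"), at word 8.
(The other dependency links word 2 to a gap after word 13.)

8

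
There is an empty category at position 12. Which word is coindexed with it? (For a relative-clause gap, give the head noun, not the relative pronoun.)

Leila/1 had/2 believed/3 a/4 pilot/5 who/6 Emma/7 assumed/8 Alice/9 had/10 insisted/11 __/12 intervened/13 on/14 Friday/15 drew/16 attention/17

The gap at 12 is the subject of "intervened", inside a relative clause.
The relative pronoun is "who" (word 6); it is bound by the head noun immediately before it.
Its filler is the head noun "pilot", at word 5.

5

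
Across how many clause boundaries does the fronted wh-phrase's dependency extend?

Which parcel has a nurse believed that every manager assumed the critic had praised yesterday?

2

"which parcel" is extracted from the object of "praised".
Boundaries crossed, outermost first: [that], [Ø] — 2 in total.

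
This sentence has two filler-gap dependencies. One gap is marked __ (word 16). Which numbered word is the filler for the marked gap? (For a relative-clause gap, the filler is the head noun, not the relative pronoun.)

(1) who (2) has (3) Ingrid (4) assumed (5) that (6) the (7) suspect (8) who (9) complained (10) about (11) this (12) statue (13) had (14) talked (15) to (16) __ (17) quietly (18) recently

1

The marked gap is the object of the preposition "to" of "talked".
Its filler is the fronted wh-phrase "who", at word 1.
(The other dependency links word 7 to a gap after word 8.)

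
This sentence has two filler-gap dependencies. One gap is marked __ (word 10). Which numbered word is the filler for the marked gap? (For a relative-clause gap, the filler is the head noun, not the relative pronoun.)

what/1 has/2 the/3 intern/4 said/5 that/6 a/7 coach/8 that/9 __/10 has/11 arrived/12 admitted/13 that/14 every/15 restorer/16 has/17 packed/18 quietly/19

The marked gap is inside the relative clause, the subject of "arrived".
Its filler is the head noun "coach" (via "that"), at word 8.
(The other dependency links word 1 to a gap after word 18.)

8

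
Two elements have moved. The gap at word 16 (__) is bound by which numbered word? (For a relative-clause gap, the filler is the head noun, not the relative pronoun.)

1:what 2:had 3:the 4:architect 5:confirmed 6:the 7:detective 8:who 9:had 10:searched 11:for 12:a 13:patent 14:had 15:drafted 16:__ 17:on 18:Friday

The marked gap is the direct object of "drafted".
Its filler is the fronted wh-phrase "what", at word 1.
(The other dependency links word 7 to a gap after word 8.)

1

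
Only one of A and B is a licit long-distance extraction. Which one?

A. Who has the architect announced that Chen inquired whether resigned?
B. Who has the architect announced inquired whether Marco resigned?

In A, the wh-phrase is extracted from inside a wh-island (introduced by "whether"), which blocks movement.
In B, the extraction path crosses only that-complement boundaries, which are transparent.
So B is grammatical.

B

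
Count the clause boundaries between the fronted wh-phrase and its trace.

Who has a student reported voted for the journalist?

"who" is extracted from the subject of "voted".
Boundaries crossed, outermost first: [Ø] — 1 in total.

1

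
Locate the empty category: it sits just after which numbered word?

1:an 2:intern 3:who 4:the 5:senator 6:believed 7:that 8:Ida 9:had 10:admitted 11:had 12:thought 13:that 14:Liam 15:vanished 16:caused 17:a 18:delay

10

The displaced element is "an intern" (word 2).
It is linked across 2 clause boundaries (that → Ø).
It functions as the subject of "thought", so the gap sits immediately after word 10 ("admitted").
Base order: The senator believed that Ida had admitted that an intern had thought that Liam vanished.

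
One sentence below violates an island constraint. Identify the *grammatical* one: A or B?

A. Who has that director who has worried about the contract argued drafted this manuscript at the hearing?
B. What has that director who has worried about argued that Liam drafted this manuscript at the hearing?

In B, the wh-phrase is extracted from inside a complex-NP island (relative clause) (introduced by "who"), which blocks movement.
In A, the extraction path crosses only that-complement boundaries, which are transparent.
So A is grammatical.

A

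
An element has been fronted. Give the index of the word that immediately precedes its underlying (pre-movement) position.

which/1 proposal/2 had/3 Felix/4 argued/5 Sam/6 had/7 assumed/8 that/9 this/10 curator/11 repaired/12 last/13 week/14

The displaced element is "which proposal" (word 2).
It is linked across 2 clause boundaries (Ø → that).
It functions as the direct object of "repaired", so the gap sits immediately after word 12 ("repaired").
Base order: Felix had argued Sam had assumed that this curator repaired which proposal last week.

12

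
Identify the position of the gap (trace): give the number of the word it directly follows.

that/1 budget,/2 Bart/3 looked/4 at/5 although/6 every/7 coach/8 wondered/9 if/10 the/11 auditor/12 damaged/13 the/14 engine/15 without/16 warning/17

The displaced element is "that budget" (word 2).
It functions as the object of the preposition "at" of "looked", so the gap sits immediately after word 5 ("at").
Base order: Bart looked at that budget although every coach wondered if the auditor damaged the engine without warning.

5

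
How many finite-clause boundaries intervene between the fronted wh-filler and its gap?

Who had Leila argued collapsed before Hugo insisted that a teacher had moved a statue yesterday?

"who" is extracted from the subject of "collapsed".
Boundaries crossed, outermost first: [Ø] — 1 in total.

1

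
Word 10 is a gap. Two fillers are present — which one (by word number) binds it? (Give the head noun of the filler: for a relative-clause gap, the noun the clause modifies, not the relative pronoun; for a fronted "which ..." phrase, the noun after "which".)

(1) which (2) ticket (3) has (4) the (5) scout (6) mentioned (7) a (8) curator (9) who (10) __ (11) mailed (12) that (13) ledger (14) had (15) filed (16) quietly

The marked gap is inside the relative clause, the subject of "mailed".
Its filler is the head noun "curator" (via "who"), at word 8.
(The other dependency links word 2 to a gap after word 15.)

8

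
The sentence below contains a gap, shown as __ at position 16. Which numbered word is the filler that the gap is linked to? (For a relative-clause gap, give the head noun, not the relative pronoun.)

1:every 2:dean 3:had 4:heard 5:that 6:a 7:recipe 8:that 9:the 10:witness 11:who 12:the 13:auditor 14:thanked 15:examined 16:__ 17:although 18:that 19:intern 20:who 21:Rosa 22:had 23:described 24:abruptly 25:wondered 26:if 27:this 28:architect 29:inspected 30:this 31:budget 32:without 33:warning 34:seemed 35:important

7

The gap at 16 is the object of "examined", inside a relative clause.
The relative pronoun is "that" (word 8); it is bound by the head noun immediately before it.
Its filler is the head noun "recipe", at word 7.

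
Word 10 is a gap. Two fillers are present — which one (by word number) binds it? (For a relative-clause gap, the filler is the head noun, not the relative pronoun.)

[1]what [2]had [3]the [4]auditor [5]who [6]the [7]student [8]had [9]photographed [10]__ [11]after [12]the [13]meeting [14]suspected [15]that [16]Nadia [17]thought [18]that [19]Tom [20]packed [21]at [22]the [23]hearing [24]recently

4

The marked gap is inside the relative clause, the direct object of "photographed".
Its filler is the head noun "auditor" (via "who"), at word 4.
(The other dependency links word 1 to a gap after word 20.)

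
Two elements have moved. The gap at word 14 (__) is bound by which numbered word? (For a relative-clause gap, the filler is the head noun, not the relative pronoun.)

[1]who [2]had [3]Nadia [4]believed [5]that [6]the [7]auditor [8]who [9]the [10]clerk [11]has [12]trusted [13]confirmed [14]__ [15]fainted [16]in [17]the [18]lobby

The marked gap is the subject of "fainted".
Its filler is the fronted wh-phrase "who", at word 1.
(The other dependency links word 7 to a gap after word 12.)

1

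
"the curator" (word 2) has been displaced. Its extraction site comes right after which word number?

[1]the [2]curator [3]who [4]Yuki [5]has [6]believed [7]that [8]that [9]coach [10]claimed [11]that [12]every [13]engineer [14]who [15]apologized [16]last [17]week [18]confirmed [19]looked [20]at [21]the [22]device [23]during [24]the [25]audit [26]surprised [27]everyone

18

The displaced element is "the curator" (word 2).
It is linked across 3 clause boundaries (that → that → Ø).
It functions as the subject of "looked", so the gap sits immediately after word 18 ("confirmed").
Base order: Yuki has believed that that coach claimed that every engineer who apologized last week confirmed that the curator looked at the device during the audit.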